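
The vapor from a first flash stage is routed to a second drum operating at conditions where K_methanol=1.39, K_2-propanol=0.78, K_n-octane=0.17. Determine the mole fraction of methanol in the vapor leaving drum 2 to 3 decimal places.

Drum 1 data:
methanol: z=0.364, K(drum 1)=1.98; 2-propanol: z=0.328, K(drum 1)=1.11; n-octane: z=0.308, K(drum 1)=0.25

y_methanol (drum 2) = 0.685

Drum 1:
Rachford–Rice: g(ψ₁) = Σ zᵢ(Kᵢ−1)/(1+ψ₁(Kᵢ−1)) = 0.
g(0) = ΣzᵢKᵢ − 1 = 0.162 and g(1) = 1 − Σzᵢ/Kᵢ = -0.711, so a root lies in (0, 1).
Newton iteration, ψ₁⁰ = 0.38:
  ψ₁ = 0.380: g = -0.0285, g' = -0.528 → ψ₁ = 0.326
  ψ₁ = 0.326: g = -0.0006, g' = -0.508 → ψ₁ = 0.325
Converged at ψ₁ = 0.325.
Drum-1 compositions:
  methanol: x = 0.276, y = 0.547
  2-propanol: x = 0.317, y = 0.352
  n-octane: x = 0.407, y = 0.102
Drum-2 feed = drum-1 vapor: z₂ = (0.5467, 0.3515, 0.1018).
Drum 2:
Material balance + equilibrium reduce to Σ zᵢ(Kᵢ−1)/(1+ψ₂(Kᵢ−1)) = 0.
g(0) = ΣzᵢKᵢ − 1 = 0.051 and g(1) = 1 − Σzᵢ/Kᵢ = -0.443, so a root lies in (0, 1).
Iterate (Newton) starting at ψ₂ = 0.5:
  ψ₂ = 0.500: g = -0.0529, g' = -0.285 → ψ₂ = 0.314
  ψ₂ = 0.314: g = -0.0074, g' = -0.214 → ψ₂ = 0.279
Converged at ψ₂ = 0.279.
  methanol: x = 0.493, y = 0.685
  2-propanol: x = 0.374, y = 0.292
  n-octane: x = 0.132, y = 0.023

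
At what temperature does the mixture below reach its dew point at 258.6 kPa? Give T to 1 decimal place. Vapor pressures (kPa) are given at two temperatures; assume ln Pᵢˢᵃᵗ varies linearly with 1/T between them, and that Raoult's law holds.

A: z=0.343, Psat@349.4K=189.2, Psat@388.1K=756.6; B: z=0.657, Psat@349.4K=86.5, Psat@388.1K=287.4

Dew-point temperature: Σzᵢ·P/Pᵢˢᵃᵗ(T) = 1. Interpolate ln Pᵢˢᵃᵗ = aᵢ + bᵢ/T.
  T = 349.4 K: ΣzᵢP/Pᵢˢᵃᵗ = 2.4330
  T = 388.1 K: ΣzᵢP/Pᵢˢᵃᵗ = 0.7084
  T = 368.8 K: ΣzᵢP/Pᵢˢᵃᵗ = 1.2682
  T = 378.5 K: ΣzᵢP/Pᵢˢᵃᵗ = 0.9393
  T = 373.6 K: ΣzᵢP/Pᵢˢᵃᵗ = 1.0909
  T = 376.1 K: ΣzᵢP/Pᵢˢᵃᵗ = 1.0102
Interpolating between 376.1 K and 378.5 K gives T ≈ 376.4 K.

T = 376.4 K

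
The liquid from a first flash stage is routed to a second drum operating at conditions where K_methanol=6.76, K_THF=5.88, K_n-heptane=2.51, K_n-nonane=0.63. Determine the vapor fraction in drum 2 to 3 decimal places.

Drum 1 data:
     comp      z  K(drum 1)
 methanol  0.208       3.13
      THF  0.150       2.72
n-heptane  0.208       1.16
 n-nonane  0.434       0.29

V/F (drum 2) = 0.851

Drum 1:
Let ψ₁ = V/F and solve Σ zᵢ(Kᵢ−1)/(1+ψ₁(Kᵢ−1)) = 0.
Check two-phase: ΣzᵢKᵢ = 1.426 > 1 and Σzᵢ/Kᵢ = 1.797 > 1, so g(0) = 0.426 > 0 and g(1) = -0.797 < 0.
Newton–Raphson from ψ₁ = 0.33:
  ψ₁ = 0.330: g = 0.0539, g' = -0.884 → ψ₁ = 0.391
  ψ₁ = 0.391: g = 0.0007, g' = -0.864 → ψ₁ = 0.392
Converged at ψ₁ = 0.392.
Drum-1 compositions:
  methanol: x = 0.113, y = 0.355
  THF: x = 0.090, y = 0.244
  n-heptane: x = 0.196, y = 0.227
  n-nonane: x = 0.601, y = 0.174
Drum-2 feed = drum-1 liquid: z₂ = (0.1134, 0.0896, 0.1957, 0.6013).
Drum 2:
Let ψ₂ = V/F and solve Σ zᵢ(Kᵢ−1)/(1+ψ₂(Kᵢ−1)) = 0.
g(0) = ΣzᵢKᵢ − 1 = 1.163 and g(1) = 1 − Σzᵢ/Kᵢ = -0.064, so a root lies in (0, 1).
Iterate (Newton) starting at ψ₂ = 0.5:
  ψ₂ = 0.500: g = 0.1908, g' = -0.699 → ψ₂ = 0.773
  ψ₂ = 0.773: g = 0.0362, g' = -0.477 → ψ₂ = 0.849
  ψ₂ = 0.849: g = 0.0011, g' = -0.450 → ψ₂ = 0.851
Converged at ψ₂ = 0.851.
  methanol: x = 0.019, y = 0.130
  THF: x = 0.017, y = 0.102
  n-heptane: x = 0.086, y = 0.215
  n-nonane: x = 0.878, y = 0.553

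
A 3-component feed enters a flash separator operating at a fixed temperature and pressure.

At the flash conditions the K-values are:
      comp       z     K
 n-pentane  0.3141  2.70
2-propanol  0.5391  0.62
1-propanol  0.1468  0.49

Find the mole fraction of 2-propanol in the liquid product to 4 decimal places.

Iterate (Newton) starting at V/F = 0.5:
  V/F = 0.5000: g = -0.06477, g' = -0.4527 → V/F = 0.3569
  V/F = 0.3569: g = 0.00380, g' = -0.5129 → V/F = 0.3643
  V/F = 0.3643: g = 0.00002, g' = -0.5086 → V/F = 0.3644
Converged at V/F = 0.3644.
Compositions from xᵢ = zᵢ/(1+V/F(Kᵢ−1)), yᵢ = Kᵢxᵢ:
  n-pentane: x = 0.1940, y = 0.5237
  2-propanol: x = 0.6257, y = 0.3880
  1-propanol: x = 0.1803, y = 0.0883

x_2-propanol = 0.6257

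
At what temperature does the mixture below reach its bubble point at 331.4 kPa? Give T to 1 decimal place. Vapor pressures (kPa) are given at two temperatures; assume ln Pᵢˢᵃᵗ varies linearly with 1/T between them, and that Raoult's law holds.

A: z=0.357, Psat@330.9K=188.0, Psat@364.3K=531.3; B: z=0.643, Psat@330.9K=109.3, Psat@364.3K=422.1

T = 354.6 K

Bubble-point temperature: ΣzᵢPᵢˢᵃᵗ(T) = P. Interpolate ln Pᵢˢᵃᵗ = aᵢ + bᵢ/T.
  T = 330.9 K: ΣzᵢPᵢˢᵃᵗ = 137.40 kPa
  T = 364.3 K: ΣzᵢPᵢˢᵃᵗ = 461.08 kPa
  T = 347.6 K: ΣzᵢPᵢˢᵃᵗ = 258.35 kPa
  T = 356.0 K: ΣzᵢPᵢˢᵃᵗ = 347.86 kPa
  T = 351.8 K: ΣzᵢPᵢˢᵃᵗ = 300.26 kPa
  T = 353.9 K: ΣzᵢPᵢˢᵃᵗ = 323.31 kPa
Interpolating between 353.9 K and 356.0 K gives T ≈ 354.6 K.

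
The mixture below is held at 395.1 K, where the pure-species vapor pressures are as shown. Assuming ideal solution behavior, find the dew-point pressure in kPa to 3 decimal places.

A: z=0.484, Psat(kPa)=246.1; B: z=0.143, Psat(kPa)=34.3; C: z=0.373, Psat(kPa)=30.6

Pdew = 54.569 kPa

At the dew point ψ → 1, so Σzᵢ/Kᵢ = 1 with Kᵢ = Pᵢˢᵃᵗ/P ⇒ 1/P = Σzᵢ/Pᵢˢᵃᵗ.
1/P = 0.484/246.1 + 0.143/34.3 + 0.373/30.6 = 0.018325 ⇒ P = 54.569 kPa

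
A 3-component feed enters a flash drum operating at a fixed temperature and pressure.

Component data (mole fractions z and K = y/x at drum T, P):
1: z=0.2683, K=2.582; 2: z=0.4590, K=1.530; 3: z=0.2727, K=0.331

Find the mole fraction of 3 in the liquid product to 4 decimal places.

x_3 = 0.5495

Iterate (Newton) starting at ψ = 0.66:
  ψ = 0.6600: g = 0.06119, g' = -0.6228 → ψ = 0.7583
  ψ = 0.7583: g = -0.00376, g' = -0.7071 → ψ = 0.7529
Converged at ψ = 0.7529.
Compositions from xᵢ = zᵢ/(1+ψ(Kᵢ−1)), yᵢ = Kᵢxᵢ:
  1: x = 0.1224, y = 0.3162
  2: x = 0.3281, y = 0.5020
  3: x = 0.5495, y = 0.1819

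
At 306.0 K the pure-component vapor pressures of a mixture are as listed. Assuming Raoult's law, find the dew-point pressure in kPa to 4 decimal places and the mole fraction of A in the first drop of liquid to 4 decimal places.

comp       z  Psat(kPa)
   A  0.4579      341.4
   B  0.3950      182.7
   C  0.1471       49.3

At the dew point ψ → 1, so Σzᵢ/Kᵢ = 1 with Kᵢ = Pᵢˢᵃᵗ/P ⇒ 1/P = Σzᵢ/Pᵢˢᵃᵗ.
1/P = 0.4579/341.4 + 0.3950/182.7 + 0.1471/49.3 = 0.0064870 ⇒ P = 154.1538 kPa
xᵢ = zᵢP/Pᵢˢᵃᵗ ⇒ x_A = 0.4579·154.1538/341.4 = 0.2068

Pdew = 154.1538 kPa, x_A = 0.2068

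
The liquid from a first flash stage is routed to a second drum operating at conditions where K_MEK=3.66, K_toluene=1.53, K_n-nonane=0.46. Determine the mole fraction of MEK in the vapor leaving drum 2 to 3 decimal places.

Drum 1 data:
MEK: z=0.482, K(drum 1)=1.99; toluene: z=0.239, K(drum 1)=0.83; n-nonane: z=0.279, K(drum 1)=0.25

y_MEK (drum 2) = 0.399

Drum 1:
Newton–Raphson from ψ₁ = 0.5:
  ψ₁ = 0.500: g = -0.0600, g' = -0.621 → ψ₁ = 0.403
  ψ₁ = 0.403: g = -0.0026, g' = -0.572 → ψ₁ = 0.399
Converged at ψ₁ = 0.399.
Drum-1 compositions:
  MEK: x = 0.346, y = 0.688
  toluene: x = 0.256, y = 0.213
  n-nonane: x = 0.398, y = 0.100
Drum-2 feed = drum-1 liquid: z₂ = (0.3456, 0.2564, 0.3980).
Drum 2:
Let ψ₂ = V/F and solve Σ zᵢ(Kᵢ−1)/(1+ψ₂(Kᵢ−1)) = 0.
g(0) = ΣzᵢKᵢ − 1 = 0.840 and g(1) = 1 − Σzᵢ/Kᵢ = -0.127, so a root lies in (0, 1).
Iterate (Newton) starting at ψ₂ = 0.5:
  ψ₂ = 0.500: g = 0.2075, g' = -0.713 → ψ₂ = 0.791
  ψ₂ = 0.791: g = 0.0167, g' = -0.643 → ψ₂ = 0.817
Converged at ψ₂ = 0.817.
  MEK: x = 0.109, y = 0.399
  toluene: x = 0.179, y = 0.274
  n-nonane: x = 0.712, y = 0.328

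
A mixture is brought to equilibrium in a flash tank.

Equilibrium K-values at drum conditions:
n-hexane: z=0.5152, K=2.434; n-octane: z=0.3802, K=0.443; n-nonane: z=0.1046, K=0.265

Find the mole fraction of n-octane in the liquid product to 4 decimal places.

Material balance + equilibrium reduce to Σ zᵢ(Kᵢ−1)/(1+ψ(Kᵢ−1)) = 0.
g(0) = ΣzᵢKᵢ − 1 = 0.4501 and g(1) = 1 − Σzᵢ/Kᵢ = -0.4646, so a root lies in (0, 1).
Iterate (Newton) starting at ψ = 0.43:
  ψ = 0.4300: g = 0.06613, g' = -0.7301 → ψ = 0.5206
  ψ = 0.5206: g = 0.00024, g' = -0.7295 → ψ = 0.5209
Converged at ψ = 0.5209.
Compositions from xᵢ = zᵢ/(1+ψ(Kᵢ−1)), yᵢ = Kᵢxᵢ:
  n-hexane: x = 0.2949, y = 0.7178
  n-octane: x = 0.5356, y = 0.2373
  n-nonane: x = 0.1695, y = 0.0449

x_n-octane = 0.5356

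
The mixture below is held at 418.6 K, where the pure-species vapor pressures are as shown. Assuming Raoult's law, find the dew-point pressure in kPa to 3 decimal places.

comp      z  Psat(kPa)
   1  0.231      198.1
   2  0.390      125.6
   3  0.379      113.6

Pdew = 131.450 kPa

At the dew point ψ → 1, so Σzᵢ/Kᵢ = 1 with Kᵢ = Pᵢˢᵃᵗ/P ⇒ 1/P = Σzᵢ/Pᵢˢᵃᵗ.
1/P = 0.231/198.1 + 0.390/125.6 + 0.379/113.6 = 0.007607 ⇒ P = 131.450 kPa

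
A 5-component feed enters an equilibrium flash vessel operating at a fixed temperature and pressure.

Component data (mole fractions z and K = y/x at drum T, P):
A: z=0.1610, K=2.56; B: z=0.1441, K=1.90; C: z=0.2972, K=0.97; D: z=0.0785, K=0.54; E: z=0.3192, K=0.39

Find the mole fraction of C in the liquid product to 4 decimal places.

Newton iteration, β⁰ = 0.56:
  β = 0.5600: g = -0.13316, g' = -0.4676 → β = 0.2752
  β = 0.2752: g = -0.00468, g' = -0.4603 → β = 0.2651
Converged at β = 0.2651.
Compositions from xᵢ = zᵢ/(1+β(Kᵢ−1)), yᵢ = Kᵢxᵢ:
  A: x = 0.1139, y = 0.2916
  B: x = 0.1163, y = 0.2210
  C: x = 0.2996, y = 0.2906
  D: x = 0.0894, y = 0.0483
  E: x = 0.3808, y = 0.1485

x_C = 0.2996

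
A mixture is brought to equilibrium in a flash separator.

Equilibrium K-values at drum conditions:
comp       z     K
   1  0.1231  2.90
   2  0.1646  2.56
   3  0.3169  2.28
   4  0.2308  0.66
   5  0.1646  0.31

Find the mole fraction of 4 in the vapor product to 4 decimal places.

y_4 = 0.2154

Material balance + equilibrium reduce to Σ zᵢ(Kᵢ−1)/(1+ψ(Kᵢ−1)) = 0.
Check two-phase: ΣzᵢKᵢ = 1.7043 > 1 and Σzᵢ/Kᵢ = 1.1264 > 1, so g(0) = 0.7043 > 0 and g(1) = -0.1264 < 0.
Iterate (Newton) starting at ψ = 0.5:
  ψ = 0.5000: g = 0.24360, g' = -0.6577 → ψ = 0.8704
  ψ = 0.8704: g = -0.00686, g' = -0.7963 → ψ = 0.8617
Converged at ψ = 0.8617.
Compositions from xᵢ = zᵢ/(1+ψ(Kᵢ−1)), yᵢ = Kᵢxᵢ:
  1: x = 0.0467, y = 0.1354
  2: x = 0.0702, y = 0.1798
  3: x = 0.1507, y = 0.3436
  4: x = 0.3264, y = 0.2154
  5: x = 0.4060, y = 0.1259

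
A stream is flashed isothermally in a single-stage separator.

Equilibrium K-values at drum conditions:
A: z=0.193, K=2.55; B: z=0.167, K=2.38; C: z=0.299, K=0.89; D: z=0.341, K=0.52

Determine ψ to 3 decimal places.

Let ψ = V/F and solve Σ zᵢ(Kᵢ−1)/(1+ψ(Kᵢ−1)) = 0.
Check two-phase: ΣzᵢKᵢ = 1.333 > 1 and Σzᵢ/Kᵢ = 1.138 > 1, so g(0) = 0.333 > 0 and g(1) = -0.138 < 0.
Iterate (Newton) starting at ψ = 0.57:
  ψ = 0.570: g = 0.0274, g' = -0.383 → ψ = 0.641
  ψ = 0.641: g = 0.0004, g' = -0.374 → ψ = 0.642
Converged at ψ = 0.642.

ψ = 0.642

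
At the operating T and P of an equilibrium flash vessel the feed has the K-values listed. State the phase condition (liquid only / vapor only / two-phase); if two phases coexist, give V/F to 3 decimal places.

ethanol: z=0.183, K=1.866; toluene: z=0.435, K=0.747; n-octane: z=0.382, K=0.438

ΣzᵢKᵢ = 0.834; Σzᵢ/Kᵢ = 1.553.
Since ΣzᵢKᵢ < 1 the mixture is below its bubble point — single liquid phase.

liquid only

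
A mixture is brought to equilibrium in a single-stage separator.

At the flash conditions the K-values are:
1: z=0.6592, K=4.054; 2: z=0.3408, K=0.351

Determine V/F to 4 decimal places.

Material balance + equilibrium reduce to Σ zᵢ(Kᵢ−1)/(1+V/F(Kᵢ−1)) = 0.
Feasibility: ΣzᵢKᵢ = 2.7920, Σzᵢ/Kᵢ = 1.1335 — both > 1, two phases present.
Binary case is linear: z₁(K₁−1)(1+V/F(K₂−1)) + z₂(K₂−1)(1+V/F(K₁−1)) = 0
⇒ V/F = [z₁(K₁−1)+z₂(K₂−1)] / [−(K₁−1)(K₂−1)] = 1.79202/1.98205 = 0.9041

V/F = 0.9041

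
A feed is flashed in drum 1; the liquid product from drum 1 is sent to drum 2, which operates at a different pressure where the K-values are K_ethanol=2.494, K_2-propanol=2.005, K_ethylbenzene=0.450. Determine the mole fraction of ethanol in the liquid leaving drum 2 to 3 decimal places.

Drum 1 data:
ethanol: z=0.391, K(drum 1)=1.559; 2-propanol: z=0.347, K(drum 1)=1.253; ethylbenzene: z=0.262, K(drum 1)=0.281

Drum 1:
Material balance + equilibrium reduce to Σ zᵢ(Kᵢ−1)/(1+ψ₁(Kᵢ−1)) = 0.
Check two-phase: ΣzᵢKᵢ = 1.118 > 1 and Σzᵢ/Kᵢ = 1.460 > 1, so g(0) = 0.118 > 0 and g(1) = -0.460 < 0.
Newton–Raphson from ψ₁ = 0.5:
  ψ₁ = 0.500: g = -0.0454, g' = -0.422 → ψ₁ = 0.393
  ψ₁ = 0.393: g = -0.0034, g' = -0.363 → ψ₁ = 0.383
Converged at ψ₁ = 0.383.
Drum-1 compositions:
  ethanol: x = 0.322, y = 0.502
  2-propanol: x = 0.316, y = 0.396
  ethylbenzene: x = 0.362, y = 0.102
Drum-2 feed = drum-1 liquid: z₂ = (0.3220, 0.3163, 0.3617).
Drum 2:
Rachford–Rice: g(ψ₂) = Σ zᵢ(Kᵢ−1)/(1+ψ₂(Kᵢ−1)) = 0.
Check two-phase: ΣzᵢKᵢ = 1.600 > 1 and Σzᵢ/Kᵢ = 1.091 > 1, so g(0) = 0.600 > 0 and g(1) = -0.091 < 0.
Iterate (Newton) starting at ψ₂ = 0.44:
  ψ₂ = 0.440: g = 0.2483, g' = -0.606 → ψ₂ = 0.850
  ψ₂ = 0.850: g = 0.0099, g' = -0.618 → ψ₂ = 0.866
Converged at ψ₂ = 0.866.
  ethanol: x = 0.140, y = 0.350
  2-propanol: x = 0.169, y = 0.339
  ethylbenzene: x = 0.690, y = 0.311

x_ethanol (drum 2) = 0.140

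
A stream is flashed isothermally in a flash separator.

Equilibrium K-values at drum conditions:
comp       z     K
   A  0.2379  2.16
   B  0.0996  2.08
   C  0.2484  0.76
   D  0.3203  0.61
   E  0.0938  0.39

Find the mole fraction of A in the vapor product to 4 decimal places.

y_A = 0.3724

Material balance + equilibrium reduce to Σ zᵢ(Kᵢ−1)/(1+β(Kᵢ−1)) = 0.
g(0) = ΣzᵢKᵢ − 1 = 0.1418 and g(1) = 1 − Σzᵢ/Kᵢ = -0.2505, so a root lies in (0, 1).
Newton–Raphson from β = 0.5:
  β = 0.5000: g = -0.06074, g' = -0.3431 → β = 0.3230
  β = 0.3230: g = 0.00170, g' = -0.3680 → β = 0.3276
Converged at β = 0.3276.
Compositions from xᵢ = zᵢ/(1+β(Kᵢ−1)), yᵢ = Kᵢxᵢ:
  A: x = 0.1724, y = 0.3724
  B: x = 0.0736, y = 0.1530
  C: x = 0.2696, y = 0.2049
  D: x = 0.3672, y = 0.2240
  E: x = 0.1172, y = 0.0457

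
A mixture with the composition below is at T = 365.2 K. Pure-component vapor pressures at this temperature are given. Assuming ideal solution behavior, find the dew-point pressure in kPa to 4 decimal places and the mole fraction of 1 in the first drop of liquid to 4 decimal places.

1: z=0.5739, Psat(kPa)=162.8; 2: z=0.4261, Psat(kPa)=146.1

Pdew = 155.2390 kPa, x_1 = 0.5472

At the dew point ψ → 1, so Σzᵢ/Kᵢ = 1 with Kᵢ = Pᵢˢᵃᵗ/P ⇒ 1/P = Σzᵢ/Pᵢˢᵃᵗ.
1/P = 0.5739/162.8 + 0.4261/146.1 = 0.0064417 ⇒ P = 155.2390 kPa
xᵢ = zᵢP/Pᵢˢᵃᵗ ⇒ x_1 = 0.5739·155.2390/162.8 = 0.5472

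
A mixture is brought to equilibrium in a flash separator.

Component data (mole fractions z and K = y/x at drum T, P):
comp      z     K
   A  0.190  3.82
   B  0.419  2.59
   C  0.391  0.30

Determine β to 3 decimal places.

Newton–Raphson from β = 0.5:
  β = 0.500: g = 0.1724, g' = -1.042 → β = 0.665
  β = 0.665: g = -0.0023, g' = -1.104 → β = 0.663
Converged at β = 0.663.

β = 0.663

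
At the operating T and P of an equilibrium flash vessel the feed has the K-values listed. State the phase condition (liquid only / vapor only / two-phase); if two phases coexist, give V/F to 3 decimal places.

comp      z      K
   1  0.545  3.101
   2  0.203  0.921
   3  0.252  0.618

ΣzᵢKᵢ = 2.033; Σzᵢ/Kᵢ = 0.804.
Since Σzᵢ/Kᵢ < 1 the mixture is above its dew point — single vapor phase.

vapor only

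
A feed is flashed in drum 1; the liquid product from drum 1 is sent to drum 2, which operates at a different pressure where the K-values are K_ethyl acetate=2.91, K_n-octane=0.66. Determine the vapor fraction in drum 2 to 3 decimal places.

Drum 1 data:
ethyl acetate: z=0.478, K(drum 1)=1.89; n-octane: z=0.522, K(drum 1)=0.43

Drum 1:
Material balance + equilibrium reduce to Σ zᵢ(Kᵢ−1)/(1+ψ₁(Kᵢ−1)) = 0.
Check two-phase: ΣzᵢKᵢ = 1.128 > 1 and Σzᵢ/Kᵢ = 1.467 > 1, so g(0) = 0.128 > 0 and g(1) = -0.467 < 0.
Binary case is linear: z₁(K₁−1)(1+ψ₁(K₂−1)) + z₂(K₂−1)(1+ψ₁(K₁−1)) = 0
⇒ ψ₁ = [z₁(K₁−1)+z₂(K₂−1)] / [−(K₁−1)(K₂−1)] = 0.1279/0.5073 = 0.252
Drum-1 compositions:
  ethyl acetate: x = 0.390, y = 0.738
  n-octane: x = 0.610, y = 0.262
Drum-2 feed = drum-1 liquid: z₂ = (0.3904, 0.6096).
Drum 2:
Material balance + equilibrium reduce to Σ zᵢ(Kᵢ−1)/(1+ψ₂(Kᵢ−1)) = 0.
g(0) = ΣzᵢKᵢ − 1 = 0.538 and g(1) = 1 − Σzᵢ/Kᵢ = -0.058, so a root lies in (0, 1).
Binary case is linear: z₁(K₁−1)(1+ψ₂(K₂−1)) + z₂(K₂−1)(1+ψ₂(K₁−1)) = 0
⇒ ψ₂ = [z₁(K₁−1)+z₂(K₂−1)] / [−(K₁−1)(K₂−1)] = 0.5384/0.6494 = 0.829
  ethyl acetate: x = 0.151, y = 0.440
  n-octane: x = 0.849, y = 0.560

V/F (drum 2) = 0.829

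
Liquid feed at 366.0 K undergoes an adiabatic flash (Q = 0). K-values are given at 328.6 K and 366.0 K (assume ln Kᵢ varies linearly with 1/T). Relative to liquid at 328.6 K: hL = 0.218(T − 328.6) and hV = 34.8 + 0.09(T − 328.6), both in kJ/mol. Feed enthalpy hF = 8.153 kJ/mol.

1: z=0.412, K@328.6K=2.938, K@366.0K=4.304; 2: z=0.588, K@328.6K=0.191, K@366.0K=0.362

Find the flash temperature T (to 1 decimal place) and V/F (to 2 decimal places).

Adiabatic flash: solve Rachford–Rice at each trial T, then check hF = ψ·hV(T) + (1−ψ)·hL(T).
  T = 328.6 K: K = (2.938, 0.191), RR gives ψ = 0.206, H_out = 7.164 kJ/mol
  T = 366.0 K: K = (4.304, 0.362), RR gives ψ = 0.468, H_out = 22.193 kJ/mol
  T = 347.3 K: K = (3.593, 0.268), RR gives ψ = 0.336, H_out = 14.955 kJ/mol
  T = 338.0 K: K = (3.260, 0.227), RR gives ψ = 0.273, H_out = 11.221 kJ/mol
  T = 333.3 K: K = (3.097, 0.209), RR gives ψ = 0.240, H_out = 9.239 kJ/mol
  T = 331.0 K: K = (3.019, 0.200), RR gives ψ = 0.224, H_out = 8.237 kJ/mol
Linear interpolation between T = 328.6 (H_out = 7.164) and T = 331.0 (H_out = 8.237) on hF = 8.153 gives T ≈ 330.8 K, at which ψ = 0.22.

T = 330.8 K, V/F = 0.22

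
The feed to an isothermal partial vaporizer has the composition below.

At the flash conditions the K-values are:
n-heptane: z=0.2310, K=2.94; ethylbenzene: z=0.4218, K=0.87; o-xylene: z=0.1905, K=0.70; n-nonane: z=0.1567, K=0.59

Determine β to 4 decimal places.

β = 0.5730

Let β = V/F and solve Σ zᵢ(Kᵢ−1)/(1+β(Kᵢ−1)) = 0.
Check two-phase: ΣzᵢKᵢ = 1.2719 > 1 and Σzᵢ/Kᵢ = 1.1011 > 1, so g(0) = 0.2719 > 0 and g(1) = -0.1011 < 0.
Newton iteration, β⁰ = 0.5:
  β = 0.5000: g = 0.02079, g' = -0.2976 → β = 0.5699
  β = 0.5699: g = 0.00085, g' = -0.2742 → β = 0.5730
Converged at β = 0.5730.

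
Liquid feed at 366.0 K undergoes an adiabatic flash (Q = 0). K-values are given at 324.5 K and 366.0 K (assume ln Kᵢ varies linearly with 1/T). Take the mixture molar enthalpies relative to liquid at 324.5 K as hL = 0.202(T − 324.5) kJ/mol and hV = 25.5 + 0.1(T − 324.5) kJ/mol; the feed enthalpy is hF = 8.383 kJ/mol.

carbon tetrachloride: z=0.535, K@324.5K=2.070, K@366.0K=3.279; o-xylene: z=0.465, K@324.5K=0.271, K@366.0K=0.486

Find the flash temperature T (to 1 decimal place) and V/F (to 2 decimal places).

T = 325.9 K, V/F = 0.32

Adiabatic flash: solve Rachford–Rice at each trial T, then check hF = ψ·hV(T) + (1−ψ)·hL(T).
  T = 324.5 K: K = (2.070, 0.271), RR gives ψ = 0.299, H_out = 7.632 kJ/mol
  T = 366.0 K: K = (3.279, 0.486), RR gives ψ = 0.837, H_out = 26.180 kJ/mol
  T = 345.2 K: K = (2.640, 0.369), RR gives ψ = 0.564, H_out = 17.383 kJ/mol
  T = 334.9 K: K = (2.348, 0.318), RR gives ψ = 0.439, H_out = 12.842 kJ/mol
  T = 329.7 K: K = (2.207, 0.294), RR gives ψ = 0.372, H_out = 10.349 kJ/mol
  T = 327.1 K: K = (2.138, 0.282), RR gives ψ = 0.337, H_out = 9.024 kJ/mol
  T = 325.8 K: K = (2.104, 0.277), RR gives ψ = 0.318, H_out = 8.337 kJ/mol
Linear interpolation between T = 325.8 (H_out = 8.337) and T = 327.1 (H_out = 9.024) on hF = 8.383 gives T ≈ 325.9 K, at which ψ = 0.32.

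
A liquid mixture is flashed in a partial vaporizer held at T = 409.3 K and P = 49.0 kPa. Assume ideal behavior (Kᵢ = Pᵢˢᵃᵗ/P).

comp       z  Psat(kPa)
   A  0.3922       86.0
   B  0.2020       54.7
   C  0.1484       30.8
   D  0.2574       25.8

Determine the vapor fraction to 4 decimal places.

Raoult's law: Kᵢ = Pᵢˢᵃᵗ/P = Pᵢˢᵃᵗ/49.0.
  K_A = 86.0/49.0 = 1.755102, K_B = 54.7/49.0 = 1.116327, K_C = 30.8/49.0 = 0.628571, K_D = 25.8/49.0 = 0.526531
Newton–Raphson from ψ = 0.5:
  ψ = 0.5000: g = 0.00983, g' = -0.2502 → ψ = 0.5393
  ψ = 0.5393: g = -0.00002, g' = -0.2514 → ψ = 0.5392
Converged at ψ = 0.5392.

ψ = 0.5392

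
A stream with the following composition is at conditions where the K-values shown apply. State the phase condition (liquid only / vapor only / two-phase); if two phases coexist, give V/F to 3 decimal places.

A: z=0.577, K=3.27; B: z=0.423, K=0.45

ΣzᵢKᵢ = 2.077; Σzᵢ/Kᵢ = 1.116.
Both exceed 1, so a two-phase solution exists.
Let ψ = V/F and solve Σ zᵢ(Kᵢ−1)/(1+ψ(Kᵢ−1)) = 0.
Binary case is linear: z₁(K₁−1)(1+ψ(K₂−1)) + z₂(K₂−1)(1+ψ(K₁−1)) = 0
⇒ ψ = [z₁(K₁−1)+z₂(K₂−1)] / [−(K₁−1)(K₂−1)] = 1.0771/1.2485 = 0.863

two-phase, V/F = 0.863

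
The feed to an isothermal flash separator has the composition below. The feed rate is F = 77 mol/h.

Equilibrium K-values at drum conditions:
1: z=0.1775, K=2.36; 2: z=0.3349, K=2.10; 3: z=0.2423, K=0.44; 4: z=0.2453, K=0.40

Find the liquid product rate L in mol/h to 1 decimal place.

Newton–Raphson from ψ = 0.5:
  ψ = 0.5000: g = -0.01735, g' = -0.6118 → ψ = 0.4716
Converged at ψ = 0.4716.
Then V = ψ·F = 0.4716·77 = 36.3 mol/h and L = F − V = 40.7 mol/h.

L = 40.7 mol/h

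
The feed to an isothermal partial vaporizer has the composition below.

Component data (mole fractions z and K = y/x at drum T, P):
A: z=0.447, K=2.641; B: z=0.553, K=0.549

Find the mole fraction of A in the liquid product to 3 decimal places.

Binary case is linear: z₁(K₁−1)(1+ψ(K₂−1)) + z₂(K₂−1)(1+ψ(K₁−1)) = 0
⇒ ψ = [z₁(K₁−1)+z₂(K₂−1)] / [−(K₁−1)(K₂−1)] = 0.4841/0.7401 = 0.654
Compositions from xᵢ = zᵢ/(1+ψ(Kᵢ−1)), yᵢ = Kᵢxᵢ:
  A: x = 0.216, y = 0.569
  B: x = 0.784, y = 0.431

x_A = 0.216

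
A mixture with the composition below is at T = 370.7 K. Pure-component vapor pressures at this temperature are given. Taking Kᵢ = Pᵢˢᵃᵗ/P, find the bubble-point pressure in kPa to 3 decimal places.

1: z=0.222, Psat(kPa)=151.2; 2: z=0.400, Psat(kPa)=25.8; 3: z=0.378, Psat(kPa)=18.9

Pbub = 51.031 kPa

At the bubble point ψ → 0, so ΣzᵢKᵢ = 1 with Kᵢ = Pᵢˢᵃᵗ/P ⇒ P = ΣzᵢPᵢˢᵃᵗ.
P = 0.222·151.2 + 0.400·25.8 + 0.378·18.9 = 51.031 kPa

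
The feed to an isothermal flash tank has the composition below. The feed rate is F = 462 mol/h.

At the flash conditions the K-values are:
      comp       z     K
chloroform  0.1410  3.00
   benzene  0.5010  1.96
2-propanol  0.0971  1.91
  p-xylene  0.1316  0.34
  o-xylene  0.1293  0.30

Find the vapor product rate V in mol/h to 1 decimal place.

V = 391.6 mol/h

Let ψ = V/F and solve Σ zᵢ(Kᵢ−1)/(1+ψ(Kᵢ−1)) = 0.
Feasibility: ΣzᵢKᵢ = 1.6740, Σzᵢ/Kᵢ = 1.1715 — both > 1, two phases present.
Newton iteration, ψ⁰ = 0.51:
  ψ = 0.5100: g = 0.25115, g' = -0.6673 → ψ = 0.8864
  ψ = 0.8864: g = -0.03729, g' = -1.0054 → ψ = 0.8493
  ψ = 0.8493: g = -0.00154, g' = -0.9252 → ψ = 0.8476
Converged at ψ = 0.8476.
Then V = ψ·F = 0.8476·462 = 391.6 mol/h and L = F − V = 70.4 mol/h.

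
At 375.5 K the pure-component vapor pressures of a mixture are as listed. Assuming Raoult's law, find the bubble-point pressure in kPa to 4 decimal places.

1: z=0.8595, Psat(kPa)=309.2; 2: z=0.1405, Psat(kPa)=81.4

At the bubble point ψ → 0, so ΣzᵢKᵢ = 1 with Kᵢ = Pᵢˢᵃᵗ/P ⇒ P = ΣzᵢPᵢˢᵃᵗ.
P = 0.8595·309.2 + 0.1405·81.4 = 277.1941 kPa

Pbub = 277.1941 kPa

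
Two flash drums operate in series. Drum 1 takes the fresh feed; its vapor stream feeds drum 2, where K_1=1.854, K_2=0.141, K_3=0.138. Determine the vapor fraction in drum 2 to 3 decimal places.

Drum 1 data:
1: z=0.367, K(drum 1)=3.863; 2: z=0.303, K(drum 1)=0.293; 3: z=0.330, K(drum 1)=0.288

V/F (drum 2) = 0.619

Drum 1:
Rachford–Rice: g(ψ₁) = Σ zᵢ(Kᵢ−1)/(1+ψ₁(Kᵢ−1)) = 0.
g(0) = ΣzᵢKᵢ − 1 = 0.602 and g(1) = 1 − Σzᵢ/Kᵢ = -1.275, so a root lies in (0, 1).
Newton iteration, ψ₁⁰ = 0.5:
  ψ₁ = 0.500: g = -0.2641, g' = -1.275 → ψ₁ = 0.293
  ψ₁ = 0.293: g = 0.0046, g' = -1.398 → ψ₁ = 0.296
Converged at ψ₁ = 0.296.
Drum-1 compositions:
  1: x = 0.199, y = 0.767
  2: x = 0.383, y = 0.112
  3: x = 0.418, y = 0.120
Drum-2 feed = drum-1 vapor: z₂ = (0.7673, 0.1123, 0.1204).
Drum 2:
Iterate (Newton) starting at ψ₂ = 0.44:
  ψ₂ = 0.440: g = 0.1540, g' = -0.742 → ψ₂ = 0.648
  ψ₂ = 0.648: g = -0.0304, g' = -1.111 → ψ₂ = 0.620
  ψ₂ = 0.620: g = -0.0011, g' = -1.032 → ψ₂ = 0.619
Converged at ψ₂ = 0.619.
  1: x = 0.502, y = 0.931
  2: x = 0.240, y = 0.034
  3: x = 0.258, y = 0.036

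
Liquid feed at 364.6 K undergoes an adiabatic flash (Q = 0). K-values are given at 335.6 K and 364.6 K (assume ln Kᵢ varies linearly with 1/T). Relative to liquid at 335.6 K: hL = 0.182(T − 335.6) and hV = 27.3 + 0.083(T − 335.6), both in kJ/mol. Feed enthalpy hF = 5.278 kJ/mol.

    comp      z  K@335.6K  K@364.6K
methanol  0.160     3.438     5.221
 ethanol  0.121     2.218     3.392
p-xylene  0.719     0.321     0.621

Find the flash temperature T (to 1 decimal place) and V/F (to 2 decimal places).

Adiabatic flash: solve Rachford–Rice at each trial T, then check hF = ψ·hV(T) + (1−ψ)·hL(T).
  T = 335.6 K: K = (3.438, 2.218, 0.321), RR gives ψ = 0.036, H_out = 0.970 kJ/mol
  T = 364.6 K: K = (5.221, 3.392, 0.621), RR gives ψ = 0.522, H_out = 18.023 kJ/mol
  T = 350.1 K: K = (4.274, 2.767, 0.453), RR gives ψ = 0.231, H_out = 8.602 kJ/mol
  T = 342.9 K: K = (3.845, 2.485, 0.383), RR gives ψ = 0.130, H_out = 4.797 kJ/mol
  T = 346.5 K: K = (4.056, 2.624, 0.417), RR gives ψ = 0.179, H_out = 6.678 kJ/mol
  T = 344.7 K: K = (3.949, 2.554, 0.400), RR gives ψ = 0.154, H_out = 5.734 kJ/mol
Linear interpolation between T = 342.9 (H_out = 4.797) and T = 344.7 (H_out = 5.734) on hF = 5.278 gives T ≈ 343.8 K, at which ψ = 0.14.

T = 343.8 K, V/F = 0.14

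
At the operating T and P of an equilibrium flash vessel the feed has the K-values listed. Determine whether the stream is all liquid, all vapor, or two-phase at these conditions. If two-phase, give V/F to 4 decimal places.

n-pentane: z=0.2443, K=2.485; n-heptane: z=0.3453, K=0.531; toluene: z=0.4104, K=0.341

ΣzᵢKᵢ = 0.9304; Σzᵢ/Kᵢ = 1.9521.
Since ΣzᵢKᵢ < 1 the mixture is below its bubble point — single liquid phase.

all liquid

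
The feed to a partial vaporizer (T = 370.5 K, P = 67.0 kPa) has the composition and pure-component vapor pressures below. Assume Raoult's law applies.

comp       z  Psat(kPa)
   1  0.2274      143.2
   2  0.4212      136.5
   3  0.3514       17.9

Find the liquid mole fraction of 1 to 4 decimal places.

x_1 = 0.1392

Raoult's law: Kᵢ = Pᵢˢᵃᵗ/P = Pᵢˢᵃᵗ/67.0.
  K_1 = 143.2/67.0 = 2.137313, K_2 = 136.5/67.0 = 2.037313, K_3 = 17.9/67.0 = 0.267164
Material balance + equilibrium reduce to Σ zᵢ(Kᵢ−1)/(1+ψ(Kᵢ−1)) = 0.
g(0) = ΣzᵢKᵢ − 1 = 0.4380 and g(1) = 1 − Σzᵢ/Kᵢ = -0.6284, so a root lies in (0, 1).
Newton iteration, ψ⁰ = 0.67:
  ψ = 0.6700: g = -0.10138, g' = -0.9809 → ψ = 0.5666
  ψ = 0.5666: g = -0.00795, g' = -0.8405 → ψ = 0.5572
  ψ = 0.5572: g = -0.00004, g' = -0.8313 → ψ = 0.5571
Converged at ψ = 0.5571.
Compositions from xᵢ = zᵢ/(1+ψ(Kᵢ−1)), yᵢ = Kᵢxᵢ:
  1: x = 0.1392, y = 0.2975
  2: x = 0.2669, y = 0.5438
  3: x = 0.5939, y = 0.1587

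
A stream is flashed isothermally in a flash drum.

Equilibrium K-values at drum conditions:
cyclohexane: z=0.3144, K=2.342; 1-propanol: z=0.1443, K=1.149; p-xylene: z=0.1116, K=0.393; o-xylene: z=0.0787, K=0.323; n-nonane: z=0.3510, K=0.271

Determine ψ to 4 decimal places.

Material balance + equilibrium reduce to Σ zᵢ(Kᵢ−1)/(1+ψ(Kᵢ−1)) = 0.
Check two-phase: ΣzᵢKᵢ = 1.0665 > 1 and Σzᵢ/Kᵢ = 2.0827 > 1, so g(0) = 0.0665 > 0 and g(1) = -1.0827 < 0.
Newton iteration, ψ⁰ = 0.5:
  ψ = 0.5000: g = -0.30794, g' = -0.8346 → ψ = 0.1311
  ψ = 0.1311: g = -0.03506, g' = -0.7326 → ψ = 0.0832
  ψ = 0.0832: g = 0.00059, g' = -0.7588 → ψ = 0.0840
Converged at ψ = 0.0840.

ψ = 0.0840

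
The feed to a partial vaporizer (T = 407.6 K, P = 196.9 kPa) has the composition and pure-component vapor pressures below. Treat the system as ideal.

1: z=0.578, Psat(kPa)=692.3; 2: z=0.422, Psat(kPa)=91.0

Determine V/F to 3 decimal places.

Raoult's law: Kᵢ = Pᵢˢᵃᵗ/P = Pᵢˢᵃᵗ/196.9.
  K_1 = 692.3/196.9 = 3.51600, K_2 = 91.0/196.9 = 0.46216
Rachford–Rice: g(V/F) = Σ zᵢ(Kᵢ−1)/(1+V/F(Kᵢ−1)) = 0.
g(0) = ΣzᵢKᵢ − 1 = 1.227 and g(1) = 1 − Σzᵢ/Kᵢ = -0.077, so a root lies in (0, 1).
Binary case is linear: z₁(K₁−1)(1+V/F(K₂−1)) + z₂(K₂−1)(1+V/F(K₁−1)) = 0
⇒ V/F = [z₁(K₁−1)+z₂(K₂−1)] / [−(K₁−1)(K₂−1)] = 1.2273/1.3532 = 0.907

V/F = 0.907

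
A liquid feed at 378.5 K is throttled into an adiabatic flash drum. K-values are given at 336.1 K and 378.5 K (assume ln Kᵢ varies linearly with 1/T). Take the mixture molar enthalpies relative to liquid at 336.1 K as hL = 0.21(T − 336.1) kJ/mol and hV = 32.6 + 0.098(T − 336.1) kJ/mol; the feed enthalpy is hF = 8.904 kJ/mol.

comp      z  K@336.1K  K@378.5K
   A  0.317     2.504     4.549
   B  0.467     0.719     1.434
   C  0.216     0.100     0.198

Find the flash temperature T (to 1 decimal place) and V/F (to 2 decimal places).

Adiabatic flash: solve Rachford–Rice at each trial T, then check hF = ψ·hV(T) + (1−ψ)·hL(T).
  T = 336.1 K: K = (2.504, 0.719, 0.100), RR gives ψ = 0.187, H_out = 6.090 kJ/mol
  T = 378.5 K: K = (4.549, 1.434, 0.198), RR gives ψ = 0.770, H_out = 30.357 kJ/mol
  T = 357.3 K: K = (3.435, 1.036, 0.144), RR gives ψ = 0.547, H_out = 20.975 kJ/mol
  T = 346.7 K: K = (2.947, 0.868, 0.120), RR gives ψ = 0.386, H_out = 14.346 kJ/mol
  T = 341.4 K: K = (2.720, 0.791, 0.110), RR gives ψ = 0.291, H_out = 10.430 kJ/mol
  T = 338.8 K: K = (2.613, 0.755, 0.105), RR gives ψ = 0.241, H_out = 8.357 kJ/mol
  T = 340.1 K: K = (2.666, 0.773, 0.107), RR gives ψ = 0.266, H_out = 9.407 kJ/mol
Linear interpolation between T = 338.8 (H_out = 8.357) and T = 340.1 (H_out = 9.407) on hF = 8.904 gives T ≈ 339.5 K, at which ψ = 0.25.

T = 339.5 K, V/F = 0.25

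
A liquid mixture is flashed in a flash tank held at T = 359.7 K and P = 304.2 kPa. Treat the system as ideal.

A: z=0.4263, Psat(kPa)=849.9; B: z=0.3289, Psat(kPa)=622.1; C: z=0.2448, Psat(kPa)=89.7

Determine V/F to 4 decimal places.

Raoult's law: Kᵢ = Pᵢˢᵃᵗ/P = Pᵢˢᵃᵗ/304.2.
  K_A = 849.9/304.2 = 2.793886, K_B = 622.1/304.2 = 2.045036, K_C = 89.7/304.2 = 0.294872
Material balance + equilibrium reduce to Σ zᵢ(Kᵢ−1)/(1+V/F(Kᵢ−1)) = 0.
Feasibility: ΣzᵢKᵢ = 1.9358, Σzᵢ/Kᵢ = 1.1436 — both > 1, two phases present.
Iterate (Newton) starting at V/F = 0.5:
  V/F = 0.5000: g = 0.36228, g' = -0.8266 → V/F = 0.9383
  V/F = 0.9383: g = -0.05157, g' = -1.3451 → V/F = 0.9000
  V/F = 0.9000: g = -0.00275, g' = -1.2076 → V/F = 0.8977
Converged at V/F = 0.8977.

V/F = 0.8977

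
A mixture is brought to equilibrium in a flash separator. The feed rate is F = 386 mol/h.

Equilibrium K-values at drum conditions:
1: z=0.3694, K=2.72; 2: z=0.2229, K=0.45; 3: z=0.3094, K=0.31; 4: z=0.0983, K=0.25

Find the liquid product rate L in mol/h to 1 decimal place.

Newton–Raphson from ψ = 0.5:
  ψ = 0.5000: g = -0.27139, g' = -0.9291 → ψ = 0.2079
  ψ = 0.2079: g = -0.00698, g' = -0.9573 → ψ = 0.2006
Converged at ψ = 0.2006.
Then V = ψ·F = 0.2006·386 = 77.4 mol/h and L = F − V = 308.6 mol/h.

L = 308.6 mol/h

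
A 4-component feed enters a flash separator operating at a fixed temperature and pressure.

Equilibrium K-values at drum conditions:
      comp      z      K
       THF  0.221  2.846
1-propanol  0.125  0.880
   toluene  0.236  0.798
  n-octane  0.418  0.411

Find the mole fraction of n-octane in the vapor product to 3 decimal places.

Rachford–Rice: g(β) = Σ zᵢ(Kᵢ−1)/(1+β(Kᵢ−1)) = 0.
g(0) = ΣzᵢKᵢ − 1 = 0.099 and g(1) = 1 − Σzᵢ/Kᵢ = -0.532, so a root lies in (0, 1).
Newton iteration, β⁰ = 0.46:
  β = 0.460: g = -0.1855, g' = -0.507 → β = 0.094
  β = 0.094: g = 0.0233, g' = -0.721 → β = 0.126
  β = 0.126: g = 0.0007, g' = -0.677 → β = 0.127
Converged at β = 0.127.
Compositions from xᵢ = zᵢ/(1+β(Kᵢ−1)), yᵢ = Kᵢxᵢ:
  THF: x = 0.179, y = 0.509
  1-propanol: x = 0.127, y = 0.112
  toluene: x = 0.242, y = 0.193
  n-octane: x = 0.452, y = 0.186

y_n-octane = 0.186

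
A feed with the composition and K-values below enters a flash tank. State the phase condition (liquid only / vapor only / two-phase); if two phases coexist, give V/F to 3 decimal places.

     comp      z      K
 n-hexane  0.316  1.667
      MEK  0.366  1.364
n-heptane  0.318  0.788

ΣzᵢKᵢ = 1.277; Σzᵢ/Kᵢ = 0.861.
Since Σzᵢ/Kᵢ < 1 the mixture is above its dew point — single vapor phase.

vapor only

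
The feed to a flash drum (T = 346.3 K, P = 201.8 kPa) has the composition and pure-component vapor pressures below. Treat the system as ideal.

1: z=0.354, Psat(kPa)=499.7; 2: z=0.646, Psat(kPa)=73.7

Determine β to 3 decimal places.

Raoult's law: Kᵢ = Pᵢˢᵃᵗ/P = Pᵢˢᵃᵗ/201.8.
  K_1 = 499.7/201.8 = 2.47621, K_2 = 73.7/201.8 = 0.36521
Rachford–Rice: g(β) = Σ zᵢ(Kᵢ−1)/(1+β(Kᵢ−1)) = 0.
g(0) = ΣzᵢKᵢ − 1 = 0.113 and g(1) = 1 − Σzᵢ/Kᵢ = -0.912, so a root lies in (0, 1).
Binary case is linear: z₁(K₁−1)(1+β(K₂−1)) + z₂(K₂−1)(1+β(K₁−1)) = 0
⇒ β = [z₁(K₁−1)+z₂(K₂−1)] / [−(K₁−1)(K₂−1)] = 0.1125/0.9371 = 0.120

β = 0.120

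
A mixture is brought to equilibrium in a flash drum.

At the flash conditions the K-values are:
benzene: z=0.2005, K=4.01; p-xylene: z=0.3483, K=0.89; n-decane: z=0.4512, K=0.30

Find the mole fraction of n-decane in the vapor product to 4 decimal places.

Let ψ = V/F and solve Σ zᵢ(Kᵢ−1)/(1+ψ(Kᵢ−1)) = 0.
Feasibility: ΣzᵢKᵢ = 1.2494, Σzᵢ/Kᵢ = 1.9453 — both > 1, two phases present.
Newton–Raphson from ψ = 0.67:
  ψ = 0.6700: g = -0.43611, g' = -0.9886 → ψ = 0.2289
  ψ = 0.2289: g = -0.05807, g' = -0.9548 → ψ = 0.1681
  ψ = 0.1681: g = 0.00379, g' = -1.0894 → ψ = 0.1715
  ψ = 0.1715: g = 0.00002, g' = -1.0800 → ψ = 0.1716
Converged at ψ = 0.1716.
Compositions from xᵢ = zᵢ/(1+ψ(Kᵢ−1)), yᵢ = Kᵢxᵢ:
  benzene: x = 0.1322, y = 0.5302
  p-xylene: x = 0.3550, y = 0.3159
  n-decane: x = 0.5128, y = 0.1538

y_n-decane = 0.1538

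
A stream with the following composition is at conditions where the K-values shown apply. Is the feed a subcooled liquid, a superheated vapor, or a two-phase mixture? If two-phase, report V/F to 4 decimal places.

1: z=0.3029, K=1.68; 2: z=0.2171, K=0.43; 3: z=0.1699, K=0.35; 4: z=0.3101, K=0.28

subcooled liquid

ΣzᵢKᵢ = 0.7485; Σzᵢ/Kᵢ = 2.2781.
Since ΣzᵢKᵢ < 1 the mixture is below its bubble point — single liquid phase.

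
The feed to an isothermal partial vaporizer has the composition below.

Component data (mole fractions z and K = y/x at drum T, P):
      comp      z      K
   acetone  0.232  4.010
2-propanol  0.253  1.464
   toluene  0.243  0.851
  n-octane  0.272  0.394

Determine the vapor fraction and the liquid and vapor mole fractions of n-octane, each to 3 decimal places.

Rachford–Rice: g(ψ) = Σ zᵢ(Kᵢ−1)/(1+ψ(Kᵢ−1)) = 0.
Feasibility: ΣzᵢKᵢ = 1.615, Σzᵢ/Kᵢ = 1.207 — both > 1, two phases present.
Newton–Raphson from ψ = 0.5:
  ψ = 0.500: g = 0.0984, g' = -0.583 → ψ = 0.669
  ψ = 0.669: g = 0.0039, g' = -0.552 → ψ = 0.676
Converged at ψ = 0.676.
Compositions from xᵢ = zᵢ/(1+ψ(Kᵢ−1)), yᵢ = Kᵢxᵢ:
  acetone: x = 0.076, y = 0.307
  2-propanol: x = 0.193, y = 0.282
  toluene: x = 0.270, y = 0.230
  n-octane: x = 0.461, y = 0.182

ψ = 0.676, x_n-octane = 0.461, y_n-octane = 0.182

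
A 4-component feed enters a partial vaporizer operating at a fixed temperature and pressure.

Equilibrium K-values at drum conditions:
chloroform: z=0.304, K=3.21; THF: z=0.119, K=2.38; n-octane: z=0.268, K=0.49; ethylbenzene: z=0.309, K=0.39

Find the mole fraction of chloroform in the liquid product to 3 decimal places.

x_chloroform = 0.152

Iterate (Newton) starting at V/F = 0.43:
  V/F = 0.430: g = 0.0170, g' = -0.805 → V/F = 0.451
Converged at V/F = 0.451.
Compositions from xᵢ = zᵢ/(1+V/F(Kᵢ−1)), yᵢ = Kᵢxᵢ:
  chloroform: x = 0.152, y = 0.489
  THF: x = 0.073, y = 0.175
  n-octane: x = 0.348, y = 0.171
  ethylbenzene: x = 0.426, y = 0.166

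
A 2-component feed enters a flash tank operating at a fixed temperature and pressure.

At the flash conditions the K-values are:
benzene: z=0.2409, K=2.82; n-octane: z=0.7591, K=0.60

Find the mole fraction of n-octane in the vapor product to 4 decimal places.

Rachford–Rice: g(V/F) = Σ zᵢ(Kᵢ−1)/(1+V/F(Kᵢ−1)) = 0.
Check two-phase: ΣzᵢKᵢ = 1.1348 > 1 and Σzᵢ/Kᵢ = 1.3506 > 1, so g(0) = 0.1348 > 0 and g(1) = -0.3506 < 0.
Binary case is linear: z₁(K₁−1)(1+V/F(K₂−1)) + z₂(K₂−1)(1+V/F(K₁−1)) = 0
⇒ V/F = [z₁(K₁−1)+z₂(K₂−1)] / [−(K₁−1)(K₂−1)] = 0.13480/0.72800 = 0.1852
Compositions from xᵢ = zᵢ/(1+V/F(Kᵢ−1)), yᵢ = Kᵢxᵢ:
  benzene: x = 0.1802, y = 0.5081
  n-octane: x = 0.8198, y = 0.4919

y_n-octane = 0.4919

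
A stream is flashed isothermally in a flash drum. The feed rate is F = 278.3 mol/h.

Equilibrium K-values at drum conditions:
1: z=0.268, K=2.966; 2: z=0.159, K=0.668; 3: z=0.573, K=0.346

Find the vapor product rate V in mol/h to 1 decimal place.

V = 23.7 mol/h

Iterate (Newton) starting at V/F = 0.5:
  V/F = 0.500: g = -0.3544, g' = -0.830 → V/F = 0.073
  V/F = 0.073: g = 0.0133, g' = -1.081 → V/F = 0.085
Converged at V/F = 0.085.
Then V = V/F·F = 0.0853·278.3 = 23.7 mol/h and L = F − V = 254.6 mol/h.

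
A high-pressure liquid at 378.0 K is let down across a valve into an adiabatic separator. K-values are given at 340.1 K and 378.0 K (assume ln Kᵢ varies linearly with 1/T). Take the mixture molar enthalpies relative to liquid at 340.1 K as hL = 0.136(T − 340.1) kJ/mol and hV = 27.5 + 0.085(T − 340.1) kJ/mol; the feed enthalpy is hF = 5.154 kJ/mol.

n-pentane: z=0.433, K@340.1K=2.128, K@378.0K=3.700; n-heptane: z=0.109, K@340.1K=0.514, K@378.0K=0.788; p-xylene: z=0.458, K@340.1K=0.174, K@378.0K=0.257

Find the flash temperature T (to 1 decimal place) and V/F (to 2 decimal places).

T = 346.2 K, V/F = 0.16

Adiabatic flash: solve Rachford–Rice at each trial T, then check hF = ψ·hV(T) + (1−ψ)·hL(T).
  T = 340.1 K: K = (2.128, 0.514, 0.174), RR gives ψ = 0.066, H_out = 1.806 kJ/mol
  T = 378.0 K: K = (3.700, 0.788, 0.257), RR gives ψ = 0.443, H_out = 16.472 kJ/mol
  T = 359.1 K: K = (2.849, 0.644, 0.214), RR gives ψ = 0.300, H_out = 10.551 kJ/mol
  T = 349.6 K: K = (2.472, 0.577, 0.193), RR gives ψ = 0.202, H_out = 6.739 kJ/mol
  T = 344.9 K: K = (2.298, 0.545, 0.184), RR gives ψ = 0.141, H_out = 4.484 kJ/mol
  T = 347.2 K: K = (2.382, 0.561, 0.188), RR gives ψ = 0.172, H_out = 5.625 kJ/mol
  T = 346.0 K: K = (2.338, 0.553, 0.186), RR gives ψ = 0.156, H_out = 5.040 kJ/mol
Linear interpolation between T = 346.0 (H_out = 5.040) and T = 347.2 (H_out = 5.625) on hF = 5.154 gives T ≈ 346.2 K, at which ψ = 0.16.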